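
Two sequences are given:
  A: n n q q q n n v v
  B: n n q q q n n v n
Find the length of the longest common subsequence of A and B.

Backtracking the LCS table gives one alignment: n (A1,B1) → n (A2,B2) → q (A3,B3) → q (A4,B4) → q (A5,B5) → n (A6,B6) → n (A7,B7) → v (A8,B8).
So the longest common subsequence has length 8.

8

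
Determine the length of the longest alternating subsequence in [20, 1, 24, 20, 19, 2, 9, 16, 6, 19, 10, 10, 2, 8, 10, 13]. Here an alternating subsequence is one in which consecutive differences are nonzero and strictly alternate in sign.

Track the best alternating length ending on an up-step vs a down-step at each position: up/down = 1/1, 1/2, 3/1, 3/4, 3/4, 3/4, 5/4, 5/4, 5/6, 7/4, 7/8, 7/8, 3/8, 9/8, 9/8, 9/8.
The maximum over both is 9; one such subsequence is 20, 1, 24, 2, 9, 6, 19, 2, 8.

9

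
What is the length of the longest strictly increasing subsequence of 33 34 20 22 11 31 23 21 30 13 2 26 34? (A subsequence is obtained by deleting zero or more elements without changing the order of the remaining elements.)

Let dp[i] be the longest increasing subsequence ending at position i. Then dp = [1, 2, 1, 2, 1, 3, 3, 2, 4, 2, 1, 4, 5].
The maximum is 5; one witness is 20, 22, 23, 30, 34 at positions 3,4,7,9,13.

5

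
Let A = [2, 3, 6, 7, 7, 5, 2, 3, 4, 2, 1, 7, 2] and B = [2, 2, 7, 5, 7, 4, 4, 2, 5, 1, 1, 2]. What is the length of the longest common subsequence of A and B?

A longest common subsequence is 2, 7, 7, 4, 2, 1, 2 (length 7); the LCS DP confirms no longer common subsequence exists.

7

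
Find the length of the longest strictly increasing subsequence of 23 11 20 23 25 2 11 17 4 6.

Let dp[i] be the longest increasing subsequence ending at position i. Then dp = [1, 1, 2, 3, 4, 1, 2, 3, 2, 3].
The maximum is 4; one witness is 11, 20, 23, 25 at positions 2,3,4,5.

4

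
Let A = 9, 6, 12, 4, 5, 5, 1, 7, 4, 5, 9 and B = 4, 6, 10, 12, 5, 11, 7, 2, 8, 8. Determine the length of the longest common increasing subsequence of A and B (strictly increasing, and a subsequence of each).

For each value that appears in both, track the longest common increasing run ending there.
The best achievable length is 3; one witness is 4, 5, 7 (A-positions 4,5,8, B-positions 1,5,7).

3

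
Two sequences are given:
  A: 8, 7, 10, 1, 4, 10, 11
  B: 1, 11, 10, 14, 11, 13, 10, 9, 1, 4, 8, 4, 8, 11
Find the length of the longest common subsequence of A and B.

4

A longest common subsequence is 10, 1, 4, 11 (length 4); the LCS DP confirms no longer common subsequence exists.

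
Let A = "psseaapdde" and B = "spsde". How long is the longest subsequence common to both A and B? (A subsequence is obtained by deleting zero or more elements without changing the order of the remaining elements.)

A longest common subsequence is psde (length 4); the LCS DP confirms no longer common subsequence exists.

4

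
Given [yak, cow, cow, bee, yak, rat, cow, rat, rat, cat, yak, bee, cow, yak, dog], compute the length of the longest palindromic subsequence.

One longest palindromic subsequence is yak cow bee yak rat rat rat yak bee cow yak (positions 1,2,4,5,6,8,9,11,12,13,14); it reads the same forward and backward, and the interval DP gives dp[1][15] = 11.

11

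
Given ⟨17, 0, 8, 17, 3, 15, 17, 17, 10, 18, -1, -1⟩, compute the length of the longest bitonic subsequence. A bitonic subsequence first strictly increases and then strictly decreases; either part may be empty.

One longest bitonic subsequence is 0, 8, 17, 15, 10, -1 (positions 2,3,4,6,9,12): it rises to 17 then falls. Length 6 is optimal.

6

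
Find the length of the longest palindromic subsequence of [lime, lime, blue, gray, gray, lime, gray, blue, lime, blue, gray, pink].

Using dp[i][j] = 2 + dp[i+1][j−1] if the ends match, else max(dp[i+1][j], dp[i][j−1]):
dp[1][12] = 7. A witness is lime blue gray lime gray blue lime at positions 2,3,4,6,7,8,9.

7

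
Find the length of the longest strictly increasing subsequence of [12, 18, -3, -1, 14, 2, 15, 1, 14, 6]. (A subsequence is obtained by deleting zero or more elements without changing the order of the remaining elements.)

4

Let dp[i] be the longest increasing subsequence ending at position i. Then dp = [1, 2, 1, 2, 3, 3, 4, 3, 4, 4].
The maximum is 4; one witness is -3, -1, 14, 15 at positions 3,4,5,7.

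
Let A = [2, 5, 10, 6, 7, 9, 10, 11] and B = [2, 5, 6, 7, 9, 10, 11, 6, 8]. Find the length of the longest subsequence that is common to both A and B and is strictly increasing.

7

A longest common strictly increasing subsequence is 2, 5, 6, 7, 9, 10, 11 (length 7); it appears in order in both A and B, and no longer such subsequence exists.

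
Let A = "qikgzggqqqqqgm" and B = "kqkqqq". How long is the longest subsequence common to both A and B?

Backtracking the LCS table gives one alignment: q (A1,B2) → k (A3,B3) → q (A10,B4) → q (A11,B5) → q (A12,B6).
So the longest common subsequence has length 5.

5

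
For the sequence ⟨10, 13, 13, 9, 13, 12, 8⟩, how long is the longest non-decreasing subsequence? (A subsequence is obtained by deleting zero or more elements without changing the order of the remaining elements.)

4

One longest non-decreasing subsequence is 10, 13, 13, 13 (positions 1,2,3,5), of length 4; no longer one exists.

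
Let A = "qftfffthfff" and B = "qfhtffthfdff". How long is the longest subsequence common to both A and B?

Backtracking the LCS table gives one alignment: q (A1,B1) → f (A2,B2) → t (A3,B4) → f (A5,B5) → f (A6,B6) → t (A7,B7) → h (A8,B8) → f (A9,B9) → f (A10,B11) → f (A11,B12).
So the longest common subsequence has length 10.

10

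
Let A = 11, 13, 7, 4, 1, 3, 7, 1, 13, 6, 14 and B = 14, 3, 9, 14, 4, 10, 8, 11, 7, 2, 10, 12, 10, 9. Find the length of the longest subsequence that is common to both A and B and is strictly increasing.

2

For each value that appears in both, track the longest common increasing run ending there.
The best achievable length is 2; one witness is 3, 14 (A-positions 6,11, B-positions 2,4).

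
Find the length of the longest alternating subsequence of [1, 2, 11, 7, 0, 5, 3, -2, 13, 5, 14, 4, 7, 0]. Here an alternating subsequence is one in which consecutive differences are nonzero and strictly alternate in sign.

11

A longest alternating subsequence is 1, 2, 0, 5, 3, 13, 5, 14, 4, 7, 0 (positions 1,2,5,6,7,9,10,11,12,13,14); its 10 consecutive differences strictly alternate in sign, and length 11 is optimal.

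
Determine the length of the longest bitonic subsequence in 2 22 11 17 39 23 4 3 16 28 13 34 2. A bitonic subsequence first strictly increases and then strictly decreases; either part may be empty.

8

Let inc[i] be the LIS ending at i and dec[i] the longest strictly decreasing subsequence starting at i. inc = [1, 2, 2, 3, 4, 4, 2, 2, 3, 5, 3, 6, 1], dec = [1, 5, 4, 4, 5, 4, 3, 2, 3, 3, 2, 2, 1].
max_i inc[i]+dec[i]−1 = 8, with one witness 2, 11, 17, 39, 23, 16, 13, 2.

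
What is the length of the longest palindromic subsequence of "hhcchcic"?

Using dp[i][j] = 2 + dp[i+1][j−1] if the ends match, else max(dp[i+1][j], dp[i][j−1]):
dp[1][8] = 5. A witness is cchcc at positions 3,4,5,6,8.

5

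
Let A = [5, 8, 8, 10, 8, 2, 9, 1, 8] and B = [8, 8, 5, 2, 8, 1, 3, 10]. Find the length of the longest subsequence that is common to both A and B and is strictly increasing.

For each value that appears in both, track the longest common increasing run ending there.
The best achievable length is 3; one witness is 5, 8, 10 (A-positions 1,2,4, B-positions 3,5,8).

3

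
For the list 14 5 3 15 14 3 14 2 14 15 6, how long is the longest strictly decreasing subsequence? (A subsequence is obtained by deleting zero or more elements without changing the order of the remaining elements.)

Let dp[i] be the longest decreasing subsequence ending at position i. Then dp = [1, 2, 3, 1, 2, 3, 2, 4, 2, 1, 3].
The maximum is 4; one witness is 14, 5, 3, 2 at positions 1,2,3,8.

4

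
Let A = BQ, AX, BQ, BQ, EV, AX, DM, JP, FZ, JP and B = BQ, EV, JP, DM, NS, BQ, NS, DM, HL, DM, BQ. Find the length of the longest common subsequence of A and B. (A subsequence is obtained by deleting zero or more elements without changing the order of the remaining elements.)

3

Backtracking the LCS table gives one alignment: BQ (A1,B1) → BQ (A3,B6) → BQ (A4,B11).
So the longest common subsequence has length 3.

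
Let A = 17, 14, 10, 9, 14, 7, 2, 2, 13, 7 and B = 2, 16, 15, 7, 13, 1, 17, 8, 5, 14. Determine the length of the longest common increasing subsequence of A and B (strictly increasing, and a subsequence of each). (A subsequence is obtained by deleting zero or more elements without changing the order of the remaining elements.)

For each value that appears in both, track the longest common increasing run ending there.
The best achievable length is 2; one witness is 2, 7 (A-positions 7,10, B-positions 1,4).

2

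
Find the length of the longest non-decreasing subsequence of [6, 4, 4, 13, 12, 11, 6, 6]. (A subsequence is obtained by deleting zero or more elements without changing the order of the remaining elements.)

Let dp[i] be the longest non-decreasing subsequence ending at position i. Then dp = [1, 1, 2, 3, 3, 3, 3, 4].
The maximum is 4; one witness is 4, 4, 6, 6 at positions 2,3,7,8.

4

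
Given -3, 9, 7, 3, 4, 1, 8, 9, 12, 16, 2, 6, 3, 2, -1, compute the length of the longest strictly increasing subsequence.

One longest increasing subsequence is -3, 3, 4, 8, 9, 12, 16 (positions 1,4,5,7,8,9,10), of length 7; no longer one exists.

7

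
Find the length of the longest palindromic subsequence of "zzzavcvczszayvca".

One longest palindromic subsequence is acvzszvca (positions 4,6,7,9,10,11,14,15,16); it reads the same forward and backward, and the interval DP gives dp[1][16] = 9.

9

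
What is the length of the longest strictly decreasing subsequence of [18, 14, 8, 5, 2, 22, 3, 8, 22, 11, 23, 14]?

Scanning left to right, the best length ending at each element is: 18→1, 14→2, 8→3, 5→4, 2→5, 22→1, 3→5, 8→3, 22→1, 11→3, 23→1, 14→2.
So the longest decreasing subsequence has length 5, e.g. 18, 14, 8, 5, 2.

5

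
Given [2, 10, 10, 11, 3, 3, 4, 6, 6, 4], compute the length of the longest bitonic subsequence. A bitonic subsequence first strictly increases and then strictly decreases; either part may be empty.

5

Let inc[i] be the LIS ending at i and dec[i] the longest strictly decreasing subsequence starting at i. inc = [1, 2, 2, 3, 2, 2, 3, 4, 4, 3], dec = [1, 3, 3, 3, 1, 1, 1, 2, 2, 1].
max_i inc[i]+dec[i]−1 = 5, with one witness 2, 10, 11, 6, 4.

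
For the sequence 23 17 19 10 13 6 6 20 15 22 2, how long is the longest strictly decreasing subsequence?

5

Let dp[i] be the longest decreasing subsequence ending at position i. Then dp = [1, 2, 2, 3, 3, 4, 4, 2, 3, 2, 5].
The maximum is 5; one witness is 23, 17, 10, 6, 2 at positions 1,2,4,6,11.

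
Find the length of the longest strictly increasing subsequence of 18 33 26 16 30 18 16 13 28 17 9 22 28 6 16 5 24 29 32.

One longest increasing subsequence is 16, 18, 22, 28, 29, 32 (positions 4,6,12,13,18,19), of length 6; no longer one exists.

6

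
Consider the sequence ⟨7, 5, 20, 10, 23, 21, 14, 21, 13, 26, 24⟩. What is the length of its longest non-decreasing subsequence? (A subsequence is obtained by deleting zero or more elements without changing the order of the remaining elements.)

One longest non-decreasing subsequence is 7, 20, 21, 21, 26 (positions 1,3,6,8,10), of length 5; no longer one exists.

5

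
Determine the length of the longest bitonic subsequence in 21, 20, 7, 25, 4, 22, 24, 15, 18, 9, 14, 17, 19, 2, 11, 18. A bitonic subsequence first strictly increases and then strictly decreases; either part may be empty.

One longest bitonic subsequence is 21, 25, 24, 18, 17, 11 (positions 1,4,7,9,12,15): it rises to 25 then falls. Length 6 is optimal.

6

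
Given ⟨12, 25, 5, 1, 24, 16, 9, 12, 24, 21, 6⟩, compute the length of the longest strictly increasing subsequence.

4

One longest increasing subsequence is 5, 9, 12, 24 (positions 3,7,8,9), of length 4; no longer one exists.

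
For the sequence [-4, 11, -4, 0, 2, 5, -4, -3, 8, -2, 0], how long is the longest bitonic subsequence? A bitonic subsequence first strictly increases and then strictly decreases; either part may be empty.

6

One longest bitonic subsequence is -4, 0, 2, 5, 8, 0 (positions 1,4,5,6,9,11): it rises to 8 then falls. Length 6 is optimal.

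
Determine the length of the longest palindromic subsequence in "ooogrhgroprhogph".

7

One longest palindromic subsequence is hgohogh (positions 6,7,9,12,13,14,16); it reads the same forward and backward, and the interval DP gives dp[1][16] = 7.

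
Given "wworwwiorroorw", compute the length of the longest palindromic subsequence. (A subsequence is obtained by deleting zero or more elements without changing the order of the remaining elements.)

8

Using dp[i][j] = 2 + dp[i+1][j−1] if the ends match, else max(dp[i+1][j], dp[i][j−1]):
dp[1][14] = 8. A witness is wrorrorw at positions 1,4,8,9,10,12,13,14.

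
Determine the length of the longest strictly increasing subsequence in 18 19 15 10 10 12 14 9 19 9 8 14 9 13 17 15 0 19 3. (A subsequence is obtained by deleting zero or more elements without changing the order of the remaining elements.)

One longest increasing subsequence is 10, 12, 14, 17, 19 (positions 4,6,7,15,18), of length 5; no longer one exists.

5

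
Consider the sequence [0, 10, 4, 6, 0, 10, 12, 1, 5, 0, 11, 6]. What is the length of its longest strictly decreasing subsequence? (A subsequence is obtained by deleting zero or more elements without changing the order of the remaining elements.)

Scanning left to right, the best length ending at each element is: 0→1, 10→1, 4→2, 6→2, 0→3, 10→1, 12→1, 1→3, 5→3, 0→4, 11→2, 6→3.
So the longest decreasing subsequence has length 4, e.g. 10, 4, 1, 0.

4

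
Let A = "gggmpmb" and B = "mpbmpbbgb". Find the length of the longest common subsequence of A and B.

A longest common subsequence is mpmb (length 4); the LCS DP confirms no longer common subsequence exists.

4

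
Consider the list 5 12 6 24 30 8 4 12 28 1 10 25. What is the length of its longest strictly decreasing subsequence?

Let dp[i] be the longest decreasing subsequence ending at position i. Then dp = [1, 1, 2, 1, 1, 2, 3, 2, 2, 4, 3, 3].
The maximum is 4; one witness is 12, 6, 4, 1 at positions 2,3,7,10.

4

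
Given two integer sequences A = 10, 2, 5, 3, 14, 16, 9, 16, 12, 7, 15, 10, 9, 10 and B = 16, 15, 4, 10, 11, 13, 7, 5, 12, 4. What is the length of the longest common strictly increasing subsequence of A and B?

A longest common strictly increasing subsequence is 10, 12 (length 2); it appears in order in both A and B, and no longer such subsequence exists.

2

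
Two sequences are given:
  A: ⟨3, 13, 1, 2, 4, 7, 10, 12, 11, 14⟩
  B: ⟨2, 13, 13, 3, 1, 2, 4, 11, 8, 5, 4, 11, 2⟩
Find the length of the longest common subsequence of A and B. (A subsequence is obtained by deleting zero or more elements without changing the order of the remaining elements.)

A longest common subsequence is 3, 1, 2, 4, 11 (length 5); the LCS DP confirms no longer common subsequence exists.

5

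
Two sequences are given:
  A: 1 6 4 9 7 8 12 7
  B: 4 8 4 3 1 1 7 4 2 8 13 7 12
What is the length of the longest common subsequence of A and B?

Backtracking the LCS table gives one alignment: 1 (A1,B6) → 4 (A3,B8) → 7 (A5,B12) → 12 (A7,B13).
So the longest common subsequence has length 4.

4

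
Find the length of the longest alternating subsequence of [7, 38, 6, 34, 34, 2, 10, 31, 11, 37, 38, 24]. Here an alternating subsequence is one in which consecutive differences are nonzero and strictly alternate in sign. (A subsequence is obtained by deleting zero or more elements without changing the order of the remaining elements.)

9

A longest alternating subsequence is 7, 38, 6, 34, 2, 31, 11, 37, 24 (positions 1,2,3,4,6,8,9,10,12); its 8 consecutive differences strictly alternate in sign, and length 9 is optimal.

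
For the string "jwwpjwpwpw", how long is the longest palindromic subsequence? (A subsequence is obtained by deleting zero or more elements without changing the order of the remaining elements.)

7

Using dp[i][j] = 2 + dp[i+1][j−1] if the ends match, else max(dp[i+1][j], dp[i][j−1]):
dp[1][10] = 7. A witness is wpwpwpw at positions 2,4,6,7,8,9,10.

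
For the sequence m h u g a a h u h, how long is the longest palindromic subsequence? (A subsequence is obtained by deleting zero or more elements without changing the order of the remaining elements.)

Using dp[i][j] = 2 + dp[i+1][j−1] if the ends match, else max(dp[i+1][j], dp[i][j−1]):
dp[1][9] = 6. A witness is huaauh at positions 2,3,5,6,8,9.

6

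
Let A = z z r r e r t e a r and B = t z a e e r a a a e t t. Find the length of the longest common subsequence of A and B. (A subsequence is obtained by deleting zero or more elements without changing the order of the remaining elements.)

A longest common subsequence is zret (length 4); the LCS DP confirms no longer common subsequence exists.

4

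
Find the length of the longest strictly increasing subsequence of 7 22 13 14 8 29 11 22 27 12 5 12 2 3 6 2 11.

Let dp[i] be the longest increasing subsequence ending at position i. Then dp = [1, 2, 2, 3, 2, 4, 3, 4, 5, 4, 1, 4, 1, 2, 3, 1, 4].
The maximum is 5; one witness is 7, 13, 14, 22, 27 at positions 1,3,4,8,9.

5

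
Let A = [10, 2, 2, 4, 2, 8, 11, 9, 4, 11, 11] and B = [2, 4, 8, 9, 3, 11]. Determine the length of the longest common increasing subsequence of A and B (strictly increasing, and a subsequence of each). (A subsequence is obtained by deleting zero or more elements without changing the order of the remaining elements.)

5

A longest common strictly increasing subsequence is 2, 4, 8, 9, 11 (length 5); it appears in order in both A and B, and no longer such subsequence exists.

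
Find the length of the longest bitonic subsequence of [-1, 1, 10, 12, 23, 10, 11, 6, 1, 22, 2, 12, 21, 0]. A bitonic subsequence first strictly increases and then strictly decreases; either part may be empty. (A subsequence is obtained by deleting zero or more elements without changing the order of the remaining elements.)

9

Let inc[i] be the LIS ending at i and dec[i] the longest strictly decreasing subsequence starting at i. inc = [1, 2, 3, 4, 5, 3, 4, 3, 2, 5, 3, 5, 6, 2], dec = [1, 2, 4, 5, 5, 4, 4, 3, 2, 3, 2, 2, 2, 1].
max_i inc[i]+dec[i]−1 = 9, with one witness -1, 1, 10, 12, 23, 11, 6, 2, 0.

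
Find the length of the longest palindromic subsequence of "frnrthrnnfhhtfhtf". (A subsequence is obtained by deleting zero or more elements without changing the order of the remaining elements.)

One longest palindromic subsequence is fthfhhfhtf (positions 1,5,6,10,11,12,14,15,16,17); it reads the same forward and backward, and the interval DP gives dp[1][17] = 10.

10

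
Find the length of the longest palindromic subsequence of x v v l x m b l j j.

One longest palindromic subsequence is xvvx (positions 1,2,3,5); it reads the same forward and backward, and the interval DP gives dp[1][10] = 4.

4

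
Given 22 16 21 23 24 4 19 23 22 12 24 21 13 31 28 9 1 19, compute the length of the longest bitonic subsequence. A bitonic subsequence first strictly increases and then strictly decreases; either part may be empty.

10

Let inc[i] be the LIS ending at i and dec[i] the longest strictly decreasing subsequence starting at i. inc = [1, 1, 2, 3, 4, 1, 2, 3, 3, 2, 4, 3, 3, 5, 5, 2, 1, 4], dec = [6, 4, 5, 6, 7, 2, 4, 6, 5, 3, 5, 4, 3, 4, 3, 2, 1, 1].
max_i inc[i]+dec[i]−1 = 10, with one witness 16, 21, 23, 24, 23, 22, 21, 13, 9, 1.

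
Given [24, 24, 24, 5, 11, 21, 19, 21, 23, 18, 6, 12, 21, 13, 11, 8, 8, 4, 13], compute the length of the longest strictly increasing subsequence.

5

Scanning left to right, the best length ending at each element is: 24→1, 24→1, 24→1, 5→1, 11→2, 21→3, 19→3, 21→4, 23→5, 18→3, 6→2, 12→3, 21→4, 13→4, 11→3, 8→3, 8→3, 4→1, 13→4.
So the longest increasing subsequence has length 5, e.g. 5, 11, 19, 21, 23.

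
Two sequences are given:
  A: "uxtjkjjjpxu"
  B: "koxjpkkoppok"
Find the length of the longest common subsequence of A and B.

4

A longest common subsequence is xjkp (length 4); the LCS DP confirms no longer common subsequence exists.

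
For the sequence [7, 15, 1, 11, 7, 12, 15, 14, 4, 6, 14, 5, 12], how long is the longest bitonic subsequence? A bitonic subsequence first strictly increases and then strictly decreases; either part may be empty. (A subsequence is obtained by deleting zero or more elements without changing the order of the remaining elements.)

7

Let inc[i] be the LIS ending at i and dec[i] the longest strictly decreasing subsequence starting at i. inc = [1, 2, 1, 2, 2, 3, 4, 4, 2, 3, 4, 3, 4], dec = [3, 5, 1, 4, 3, 3, 4, 3, 1, 2, 2, 1, 1].
max_i inc[i]+dec[i]−1 = 7, with one witness 7, 11, 12, 15, 14, 6, 5.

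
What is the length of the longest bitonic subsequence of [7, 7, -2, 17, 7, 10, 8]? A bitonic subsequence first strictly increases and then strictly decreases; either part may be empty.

One longest bitonic subsequence is 7, 17, 10, 8 (positions 1,4,6,7): it rises to 17 then falls. Length 4 is optimal.

4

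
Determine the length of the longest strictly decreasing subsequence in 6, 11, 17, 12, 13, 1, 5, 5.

3

Scanning left to right, the best length ending at each element is: 6→1, 11→1, 17→1, 12→2, 13→2, 1→3, 5→3, 5→3.
So the longest decreasing subsequence has length 3, e.g. 17, 12, 1.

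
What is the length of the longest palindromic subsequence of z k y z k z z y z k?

Using dp[i][j] = 2 + dp[i+1][j−1] if the ends match, else max(dp[i+1][j], dp[i][j−1]):
dp[1][10] = 7. A witness is kyzzzyk at positions 2,3,4,6,7,8,10.

7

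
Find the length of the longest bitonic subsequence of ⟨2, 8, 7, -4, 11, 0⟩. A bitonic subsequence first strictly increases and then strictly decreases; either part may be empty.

One longest bitonic subsequence is 2, 8, 7, 0 (positions 1,2,3,6): it rises to 8 then falls. Length 4 is optimal.

4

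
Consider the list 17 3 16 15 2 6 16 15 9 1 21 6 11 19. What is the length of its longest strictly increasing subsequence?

Let dp[i] be the longest increasing subsequence ending at position i. Then dp = [1, 1, 2, 2, 1, 2, 3, 3, 3, 1, 4, 2, 4, 5].
The maximum is 5; one witness is 3, 6, 9, 11, 19 at positions 2,6,9,13,14.

5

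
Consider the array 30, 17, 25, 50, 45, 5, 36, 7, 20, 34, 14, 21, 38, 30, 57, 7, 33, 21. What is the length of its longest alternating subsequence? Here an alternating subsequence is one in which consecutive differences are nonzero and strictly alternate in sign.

A longest alternating subsequence is 30, 17, 25, 5, 36, 7, 20, 14, 38, 30, 57, 7, 33, 21 (positions 1,2,3,6,7,8,9,11,13,14,15,16,17,18); its 13 consecutive differences strictly alternate in sign, and length 14 is optimal.

14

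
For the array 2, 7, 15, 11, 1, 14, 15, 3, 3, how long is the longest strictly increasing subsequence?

One longest increasing subsequence is 2, 7, 11, 14, 15 (positions 1,2,4,6,7), of length 5; no longer one exists.

5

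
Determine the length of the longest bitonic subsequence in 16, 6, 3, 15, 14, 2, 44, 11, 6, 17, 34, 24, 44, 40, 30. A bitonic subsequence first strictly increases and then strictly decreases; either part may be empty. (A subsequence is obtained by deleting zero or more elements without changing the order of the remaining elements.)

7

Let inc[i] be the LIS ending at i and dec[i] the longest strictly decreasing subsequence starting at i. inc = [1, 1, 1, 2, 2, 1, 3, 2, 2, 3, 4, 4, 5, 5, 5], dec = [5, 3, 2, 4, 3, 1, 3, 2, 1, 1, 2, 1, 3, 2, 1].
max_i inc[i]+dec[i]−1 = 7, with one witness 6, 15, 17, 34, 44, 40, 30.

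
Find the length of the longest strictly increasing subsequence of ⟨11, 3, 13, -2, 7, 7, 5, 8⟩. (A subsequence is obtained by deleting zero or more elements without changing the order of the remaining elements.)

3

Let dp[i] be the longest increasing subsequence ending at position i. Then dp = [1, 1, 2, 1, 2, 2, 2, 3].
The maximum is 3; one witness is 3, 7, 8 at positions 2,5,8.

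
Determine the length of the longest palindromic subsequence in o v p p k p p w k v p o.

9

One longest palindromic subsequence is ovppkppvo (positions 1,2,3,4,5,6,7,10,12); it reads the same forward and backward, and the interval DP gives dp[1][12] = 9.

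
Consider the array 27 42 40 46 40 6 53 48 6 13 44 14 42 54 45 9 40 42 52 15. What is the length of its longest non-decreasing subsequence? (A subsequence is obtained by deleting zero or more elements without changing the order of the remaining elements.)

7

Scanning left to right, the best length ending at each element is: 27→1, 42→2, 40→2, 46→3, 40→3, 6→1, 53→4, 48→4, 6→2, 13→3, 44→4, 14→4, 42→5, 54→6, 45→6, 9→3, 40→5, 42→6, 52→7, 15→5.
So the longest non-decreasing subsequence has length 7, e.g. 6, 6, 13, 14, 42, 45, 52.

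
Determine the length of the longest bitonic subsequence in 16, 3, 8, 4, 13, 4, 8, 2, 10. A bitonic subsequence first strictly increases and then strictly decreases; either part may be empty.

5

One longest bitonic subsequence is 3, 8, 13, 8, 2 (positions 2,3,5,7,8): it rises to 13 then falls. Length 5 is optimal.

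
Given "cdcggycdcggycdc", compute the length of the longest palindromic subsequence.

13

Using dp[i][j] = 2 + dp[i+1][j−1] if the ends match, else max(dp[i+1][j], dp[i][j−1]):
dp[1][15] = 13. A witness is cdcggcdcggcdc at positions 1,2,3,4,5,7,8,9,10,11,13,14,15.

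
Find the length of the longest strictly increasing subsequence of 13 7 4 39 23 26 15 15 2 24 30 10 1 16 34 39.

Scanning left to right, the best length ending at each element is: 13→1, 7→1, 4→1, 39→2, 23→2, 26→3, 15→2, 15→2, 2→1, 24→3, 30→4, 10→2, 1→1, 16→3, 34→5, 39→6.
So the longest increasing subsequence has length 6, e.g. 13, 23, 26, 30, 34, 39.

6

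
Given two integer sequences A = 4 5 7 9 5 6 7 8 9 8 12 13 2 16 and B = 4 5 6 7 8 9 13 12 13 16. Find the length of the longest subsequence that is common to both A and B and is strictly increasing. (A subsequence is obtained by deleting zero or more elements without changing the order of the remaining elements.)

A longest common strictly increasing subsequence is 4, 5, 6, 7, 8, 9, 12, 13, 16 (length 9); it appears in order in both A and B, and no longer such subsequence exists.

9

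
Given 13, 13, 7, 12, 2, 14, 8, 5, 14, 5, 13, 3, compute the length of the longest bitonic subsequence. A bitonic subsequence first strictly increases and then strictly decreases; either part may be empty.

6

One longest bitonic subsequence is 7, 12, 14, 8, 5, 3 (positions 3,4,6,7,10,12): it rises to 14 then falls. Length 6 is optimal.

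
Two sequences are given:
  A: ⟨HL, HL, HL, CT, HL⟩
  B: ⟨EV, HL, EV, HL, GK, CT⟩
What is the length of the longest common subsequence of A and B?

3

Backtracking the LCS table gives one alignment: HL (A1,B2) → HL (A2,B4) → CT (A4,B6).
So the longest common subsequence has length 3.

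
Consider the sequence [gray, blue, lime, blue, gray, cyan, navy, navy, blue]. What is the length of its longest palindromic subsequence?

One longest palindromic subsequence is gray blue lime blue gray (positions 1,2,3,4,5); it reads the same forward and backward, and the interval DP gives dp[1][9] = 5.

5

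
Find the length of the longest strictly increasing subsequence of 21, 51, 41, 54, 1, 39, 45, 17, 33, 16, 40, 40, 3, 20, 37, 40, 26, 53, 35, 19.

6

Scanning left to right, the best length ending at each element is: 21→1, 51→2, 41→2, 54→3, 1→1, 39→2, 45→3, 17→2, 33→3, 16→2, 40→4, 40→4, 3→2, 20→3, 37→4, 40→5, 26→4, 53→6, 35→5, 19→3.
So the longest increasing subsequence has length 6, e.g. 1, 17, 33, 37, 40, 53.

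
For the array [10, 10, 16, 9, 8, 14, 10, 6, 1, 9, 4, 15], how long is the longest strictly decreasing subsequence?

5

Let dp[i] be the longest decreasing subsequence ending at position i. Then dp = [1, 1, 1, 2, 3, 2, 3, 4, 5, 4, 5, 2].
The maximum is 5; one witness is 10, 9, 8, 6, 1 at positions 1,4,5,8,9.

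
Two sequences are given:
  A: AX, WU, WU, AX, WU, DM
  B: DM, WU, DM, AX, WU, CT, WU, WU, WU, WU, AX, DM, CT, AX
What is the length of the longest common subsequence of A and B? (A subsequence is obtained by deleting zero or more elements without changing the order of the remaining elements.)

A longest common subsequence is AX, WU, WU, AX, DM (length 5); the LCS DP confirms no longer common subsequence exists.

5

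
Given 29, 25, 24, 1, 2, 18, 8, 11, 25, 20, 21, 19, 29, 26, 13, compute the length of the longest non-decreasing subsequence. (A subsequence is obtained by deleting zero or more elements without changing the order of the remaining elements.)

Let dp[i] be the longest non-decreasing subsequence ending at position i. Then dp = [1, 1, 1, 1, 2, 3, 3, 4, 5, 5, 6, 5, 7, 7, 5].
The maximum is 7; one witness is 1, 2, 8, 11, 20, 21, 29 at positions 4,5,7,8,10,11,13.

7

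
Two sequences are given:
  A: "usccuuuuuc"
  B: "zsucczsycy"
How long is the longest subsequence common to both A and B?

4

A longest common subsequence is uccc (length 4); the LCS DP confirms no longer common subsequence exists.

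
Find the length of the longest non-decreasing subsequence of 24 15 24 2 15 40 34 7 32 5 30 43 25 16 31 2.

Let dp[i] be the longest non-decreasing subsequence ending at position i. Then dp = [1, 1, 2, 1, 2, 3, 3, 2, 3, 2, 3, 4, 3, 3, 4, 2].
The maximum is 4; one witness is 24, 24, 40, 43 at positions 1,3,6,12.

4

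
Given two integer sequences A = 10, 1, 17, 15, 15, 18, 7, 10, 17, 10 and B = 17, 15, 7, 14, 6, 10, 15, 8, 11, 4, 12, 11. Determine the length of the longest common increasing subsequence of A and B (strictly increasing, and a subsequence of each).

For each value that appears in both, track the longest common increasing run ending there.
The best achievable length is 2; one witness is 7, 10 (A-positions 7,8, B-positions 3,6).

2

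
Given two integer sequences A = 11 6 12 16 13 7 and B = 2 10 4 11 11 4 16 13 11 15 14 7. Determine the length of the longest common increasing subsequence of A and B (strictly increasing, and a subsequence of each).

For each value that appears in both, track the longest common increasing run ending there.
The best achievable length is 2; one witness is 11, 16 (A-positions 1,4, B-positions 4,7).

2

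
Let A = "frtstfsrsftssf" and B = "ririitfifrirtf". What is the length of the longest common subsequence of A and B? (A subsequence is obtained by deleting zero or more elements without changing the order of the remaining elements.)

Backtracking the LCS table gives one alignment: r (A2,B3) → t (A3,B6) → f (A6,B9) → r (A8,B12) → t (A11,B13) → f (A14,B14).
So the longest common subsequence has length 6.

6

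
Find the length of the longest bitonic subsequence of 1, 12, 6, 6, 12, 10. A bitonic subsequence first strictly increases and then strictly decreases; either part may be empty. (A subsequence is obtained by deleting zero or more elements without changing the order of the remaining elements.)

4

Let inc[i] be the LIS ending at i and dec[i] the longest strictly decreasing subsequence starting at i. inc = [1, 2, 2, 2, 3, 3], dec = [1, 2, 1, 1, 2, 1].
max_i inc[i]+dec[i]−1 = 4, with one witness 1, 6, 12, 10.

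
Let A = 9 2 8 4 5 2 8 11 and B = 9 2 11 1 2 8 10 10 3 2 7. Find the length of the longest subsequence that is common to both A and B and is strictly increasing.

2

For each value that appears in both, track the longest common increasing run ending there.
The best achievable length is 2; one witness is 9, 11 (A-positions 1,8, B-positions 1,3).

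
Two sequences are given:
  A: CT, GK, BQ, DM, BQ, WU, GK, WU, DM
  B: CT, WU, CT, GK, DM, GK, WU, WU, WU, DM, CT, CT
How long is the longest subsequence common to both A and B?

6

Backtracking the LCS table gives one alignment: CT (A1,B3) → GK (A2,B4) → DM (A4,B5) → WU (A6,B8) → WU (A8,B9) → DM (A9,B10).
So the longest common subsequence has length 6.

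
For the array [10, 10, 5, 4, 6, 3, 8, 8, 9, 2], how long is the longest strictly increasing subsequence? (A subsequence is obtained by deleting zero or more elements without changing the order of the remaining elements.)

One longest increasing subsequence is 5, 6, 8, 9 (positions 3,5,7,9), of length 4; no longer one exists.

4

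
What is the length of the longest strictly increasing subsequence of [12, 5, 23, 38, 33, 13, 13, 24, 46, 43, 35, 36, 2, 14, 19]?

5

Let dp[i] be the longest increasing subsequence ending at position i. Then dp = [1, 1, 2, 3, 3, 2, 2, 3, 4, 4, 4, 5, 1, 3, 4].
The maximum is 5; one witness is 12, 23, 33, 35, 36 at positions 1,3,5,11,12.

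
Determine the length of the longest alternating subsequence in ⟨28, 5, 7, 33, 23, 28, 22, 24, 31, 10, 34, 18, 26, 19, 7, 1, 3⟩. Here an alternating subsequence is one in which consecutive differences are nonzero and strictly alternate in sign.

13

A longest alternating subsequence is 28, 5, 33, 23, 28, 22, 24, 10, 34, 18, 26, 1, 3 (positions 1,2,4,5,6,7,8,10,11,12,13,16,17); its 12 consecutive differences strictly alternate in sign, and length 13 is optimal.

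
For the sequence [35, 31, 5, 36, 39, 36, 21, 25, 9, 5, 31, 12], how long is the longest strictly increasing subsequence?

4

One longest increasing subsequence is 5, 21, 25, 31 (positions 3,7,8,11), of length 4; no longer one exists.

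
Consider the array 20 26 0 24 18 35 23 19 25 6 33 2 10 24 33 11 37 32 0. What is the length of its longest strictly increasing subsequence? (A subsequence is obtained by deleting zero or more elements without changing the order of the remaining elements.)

6

Scanning left to right, the best length ending at each element is: 20→1, 26→2, 0→1, 24→2, 18→2, 35→3, 23→3, 19→3, 25→4, 6→2, 33→5, 2→2, 10→3, 24→4, 33→5, 11→4, 37→6, 32→5, 0→1.
So the longest increasing subsequence has length 6, e.g. 0, 18, 23, 25, 33, 37.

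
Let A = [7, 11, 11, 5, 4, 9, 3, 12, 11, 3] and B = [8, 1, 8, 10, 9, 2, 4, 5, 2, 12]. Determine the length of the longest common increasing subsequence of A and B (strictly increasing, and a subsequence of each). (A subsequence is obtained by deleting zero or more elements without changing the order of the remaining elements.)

For each value that appears in both, track the longest common increasing run ending there.
The best achievable length is 2; one witness is 9, 12 (A-positions 6,8, B-positions 5,10).

2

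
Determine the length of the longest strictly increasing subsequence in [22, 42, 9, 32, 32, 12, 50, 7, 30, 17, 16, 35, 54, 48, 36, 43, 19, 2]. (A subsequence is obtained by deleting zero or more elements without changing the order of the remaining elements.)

One longest increasing subsequence is 9, 12, 30, 35, 36, 43 (positions 3,6,9,12,15,16), of length 6; no longer one exists.

6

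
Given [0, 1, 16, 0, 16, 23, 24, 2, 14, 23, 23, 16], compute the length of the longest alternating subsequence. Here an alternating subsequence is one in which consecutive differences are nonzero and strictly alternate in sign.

Track the best alternating length ending on an up-step vs a down-step at each position: up/down = 1/1, 2/1, 2/1, 1/3, 4/1, 4/1, 4/1, 4/5, 6/5, 6/5, 6/5, 6/7.
The maximum over both is 7; one such subsequence is 0, 1, 0, 16, 2, 23, 16.

7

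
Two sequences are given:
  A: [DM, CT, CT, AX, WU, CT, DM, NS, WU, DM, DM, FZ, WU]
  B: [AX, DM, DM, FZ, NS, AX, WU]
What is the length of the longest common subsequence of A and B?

Backtracking the LCS table gives one alignment: AX (A4,B1) → DM (A10,B2) → DM (A11,B3) → FZ (A12,B4) → WU (A13,B7).
So the longest common subsequence has length 5.

5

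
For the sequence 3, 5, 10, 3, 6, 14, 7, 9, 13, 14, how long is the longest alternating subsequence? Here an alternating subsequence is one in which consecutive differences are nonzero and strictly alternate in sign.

6

A longest alternating subsequence is 3, 5, 3, 14, 7, 9 (positions 1,2,4,6,7,8); its 5 consecutive differences strictly alternate in sign, and length 6 is optimal.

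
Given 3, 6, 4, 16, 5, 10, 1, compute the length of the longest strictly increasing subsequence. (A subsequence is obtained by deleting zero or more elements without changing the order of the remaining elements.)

4

Scanning left to right, the best length ending at each element is: 3→1, 6→2, 4→2, 16→3, 5→3, 10→4, 1→1.
So the longest increasing subsequence has length 4, e.g. 3, 4, 5, 10.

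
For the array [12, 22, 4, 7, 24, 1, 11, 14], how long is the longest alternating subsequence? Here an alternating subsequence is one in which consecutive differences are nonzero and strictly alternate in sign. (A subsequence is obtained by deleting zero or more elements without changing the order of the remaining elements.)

Track the best alternating length ending on an up-step vs a down-step at each position: up/down = 1/1, 2/1, 1/3, 4/3, 4/1, 1/5, 6/5, 6/5.
The maximum over both is 6; one such subsequence is 12, 22, 4, 7, 1, 11.

6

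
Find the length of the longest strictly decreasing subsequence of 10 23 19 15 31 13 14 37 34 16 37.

One longest decreasing subsequence is 23, 19, 15, 13 (positions 2,3,4,6), of length 4; no longer one exists.

4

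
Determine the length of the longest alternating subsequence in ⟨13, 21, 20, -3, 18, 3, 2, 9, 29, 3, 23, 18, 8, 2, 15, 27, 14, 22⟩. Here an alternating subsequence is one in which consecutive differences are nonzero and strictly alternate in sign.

A longest alternating subsequence is 13, 21, -3, 18, 3, 9, 3, 23, 8, 15, 14, 22 (positions 1,2,4,5,6,8,10,11,13,15,17,18); its 11 consecutive differences strictly alternate in sign, and length 12 is optimal.

12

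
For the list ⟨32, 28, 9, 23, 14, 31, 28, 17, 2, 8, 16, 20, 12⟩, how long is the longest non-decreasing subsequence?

4

One longest non-decreasing subsequence is 9, 14, 17, 20 (positions 3,5,8,12), of length 4; no longer one exists.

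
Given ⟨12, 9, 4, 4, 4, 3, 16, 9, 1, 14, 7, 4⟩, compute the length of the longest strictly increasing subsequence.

Scanning left to right, the best length ending at each element is: 12→1, 9→1, 4→1, 4→1, 4→1, 3→1, 16→2, 9→2, 1→1, 14→3, 7→2, 4→2.
So the longest increasing subsequence has length 3, e.g. 4, 9, 14.

3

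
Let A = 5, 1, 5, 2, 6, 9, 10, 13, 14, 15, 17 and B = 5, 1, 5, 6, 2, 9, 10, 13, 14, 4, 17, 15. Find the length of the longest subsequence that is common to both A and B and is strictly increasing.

A longest common strictly increasing subsequence is 1, 5, 6, 9, 10, 13, 14, 17 (length 8); it appears in order in both A and B, and no longer such subsequence exists.

8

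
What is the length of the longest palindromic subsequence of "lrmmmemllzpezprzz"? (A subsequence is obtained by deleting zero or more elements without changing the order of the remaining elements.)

6

One longest palindromic subsequence is reller (positions 2,6,8,9,12,15); it reads the same forward and backward, and the interval DP gives dp[1][17] = 6.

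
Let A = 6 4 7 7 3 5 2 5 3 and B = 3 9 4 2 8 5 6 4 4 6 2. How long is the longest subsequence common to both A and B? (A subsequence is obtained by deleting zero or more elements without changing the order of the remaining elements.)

Backtracking the LCS table gives one alignment: 6 (A1,B7) → 4 (A2,B9) → 2 (A7,B11).
So the longest common subsequence has length 3.

3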